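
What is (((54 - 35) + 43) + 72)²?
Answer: 17956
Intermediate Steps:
(((54 - 35) + 43) + 72)² = ((19 + 43) + 72)² = (62 + 72)² = 134² = 17956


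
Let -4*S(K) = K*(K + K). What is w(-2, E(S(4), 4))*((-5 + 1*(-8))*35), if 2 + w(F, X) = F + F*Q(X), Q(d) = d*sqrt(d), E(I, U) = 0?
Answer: 1820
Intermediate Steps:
S(K) = -K**2/2 (S(K) = -K*(K + K)/4 = -K*2*K/4 = -K**2/2)
Q(d) = d**(3/2)
w(F, X) = -2 + F + F*X**(3/2) (w(F, X) = -2 + (F + F*X**(3/2)) = -2 + F + F*X**(3/2))
w(-2, E(S(4), 4))*((-5 + 1*(-8))*35) = (-2 - 2 - 2*0**(3/2))*((-5 + 1*(-8))*35) = (-2 - 2 - 2*0)*((-5 - 8)*35) = (-2 - 2 + 0)*(-13*35) = -4*(-455) = 1820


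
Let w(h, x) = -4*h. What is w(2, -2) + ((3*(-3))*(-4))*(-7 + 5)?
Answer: -80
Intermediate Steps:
w(2, -2) + ((3*(-3))*(-4))*(-7 + 5) = -4*2 + ((3*(-3))*(-4))*(-7 + 5) = -8 - 9*(-4)*(-2) = -8 + 36*(-2) = -8 - 72 = -80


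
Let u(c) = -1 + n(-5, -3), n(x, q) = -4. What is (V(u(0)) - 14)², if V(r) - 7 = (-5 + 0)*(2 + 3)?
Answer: 1024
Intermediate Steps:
u(c) = -5 (u(c) = -1 - 4 = -5)
V(r) = -18 (V(r) = 7 + (-5 + 0)*(2 + 3) = 7 - 5*5 = 7 - 25 = -18)
(V(u(0)) - 14)² = (-18 - 14)² = (-32)² = 1024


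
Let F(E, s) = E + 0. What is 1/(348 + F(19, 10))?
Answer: 1/367 ≈ 0.0027248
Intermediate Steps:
F(E, s) = E
1/(348 + F(19, 10)) = 1/(348 + 19) = 1/367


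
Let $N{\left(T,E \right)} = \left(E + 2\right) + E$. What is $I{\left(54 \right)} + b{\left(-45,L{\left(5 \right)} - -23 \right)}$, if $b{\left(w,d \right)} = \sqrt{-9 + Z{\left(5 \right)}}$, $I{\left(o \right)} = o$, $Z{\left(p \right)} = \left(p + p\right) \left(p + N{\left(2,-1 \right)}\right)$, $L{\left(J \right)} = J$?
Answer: $54 + \sqrt{41} \approx 60.403$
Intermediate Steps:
$N{\left(T,E \right)} = 2 + 2 E$ ($N{\left(T,E \right)} = \left(2 + E\right) + E = 2 + 2 E$)
$Z{\left(p \right)} = 2 p^{2}$ ($Z{\left(p \right)} = \left(p + p\right) \left(p + \left(2 + 2 \left(-1\right)\right)\right) = 2 p \left(p + \left(2 - 2\right)\right) = 2 p \left(p + 0\right) = 2 p p = 2 p^{2}$)
$b{\left(w,d \right)} = \sqrt{41}$ ($b{\left(w,d \right)} = \sqrt{-9 + 2 \cdot 5^{2}} = \sqrt{-9 + 2 \cdot 25} = \sqrt{-9 + 50} = \sqrt{41}$)
$I{\left(54 \right)} + b{\left(-45,L{\left(5 \right)} - -23 \right)} = 54 + \sqrt{41}$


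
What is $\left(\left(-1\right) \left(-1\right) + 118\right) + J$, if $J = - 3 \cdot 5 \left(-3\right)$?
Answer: $164$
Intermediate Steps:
$J = 45$ ($J = \left(-3\right) \left(-15\right) = 45$)
$\left(\left(-1\right) \left(-1\right) + 118\right) + J = \left(\left(-1\right) \left(-1\right) + 118\right) + 45 = \left(1 + 118\right) + 45 = 119 + 45 = 164$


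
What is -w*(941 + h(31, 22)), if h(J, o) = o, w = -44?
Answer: 42372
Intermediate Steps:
-w*(941 + h(31, 22)) = -(-44)*(941 + 22) = -(-44)*963 = -1*(-42372) = 42372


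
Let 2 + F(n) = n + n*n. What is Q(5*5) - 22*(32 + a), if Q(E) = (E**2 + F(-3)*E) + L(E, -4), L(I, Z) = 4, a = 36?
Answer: -767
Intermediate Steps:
F(n) = -2 + n + n**2 (F(n) = -2 + (n + n*n) = -2 + (n + n**2) = -2 + n + n**2)
Q(E) = 4 + E**2 + 4*E (Q(E) = (E**2 + (-2 - 3 + (-3)**2)*E) + 4 = (E**2 + (-2 - 3 + 9)*E) + 4 = (E**2 + 4*E) + 4 = 4 + E**2 + 4*E)
Q(5*5) - 22*(32 + a) = (4 + (5*5)**2 + 4*(5*5)) - 22*(32 + 36) = (4 + 25**2 + 4*25) - 22*68 = (4 + 625 + 100) - 1*1496 = 729 - 1496 = -767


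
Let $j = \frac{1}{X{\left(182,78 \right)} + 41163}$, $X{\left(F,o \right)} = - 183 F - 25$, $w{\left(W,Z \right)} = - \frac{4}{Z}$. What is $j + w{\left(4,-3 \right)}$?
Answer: $\frac{31331}{23496} \approx 1.3335$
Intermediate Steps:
$X{\left(F,o \right)} = -25 - 183 F$
$j = \frac{1}{7832}$ ($j = \frac{1}{\left(-25 - 33306\right) + 41163} = \frac{1}{-33331 + 41163} = \frac{1}{7832} \approx 0.00012768$)
$j + w{\left(4,-3 \right)} = \frac{1}{7832} - \frac{4}{-3} = \frac{1}{7832} - - \frac{4}{3} = \frac{1}{7832} + \frac{4}{3} = \frac{31331}{23496}$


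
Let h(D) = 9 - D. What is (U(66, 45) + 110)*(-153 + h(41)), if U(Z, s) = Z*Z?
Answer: -826210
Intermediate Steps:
U(Z, s) = Z²
(U(66, 45) + 110)*(-153 + h(41)) = (66² + 110)*(-153 + (9 - 1*41)) = (4356 + 110)*(-153 + (9 - 41)) = 4466*(-153 - 32) = 4466*(-185) = -826210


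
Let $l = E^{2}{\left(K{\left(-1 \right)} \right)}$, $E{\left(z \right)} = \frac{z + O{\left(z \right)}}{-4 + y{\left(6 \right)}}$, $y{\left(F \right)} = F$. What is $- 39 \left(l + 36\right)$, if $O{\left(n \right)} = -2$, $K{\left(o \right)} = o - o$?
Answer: $-1443$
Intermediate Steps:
$K{\left(o \right)} = 0$
$E{\left(z \right)} = -1 + \frac{z}{2}$ ($E{\left(z \right)} = \frac{z - 2}{-4 + 6} = \frac{-2 + z}{2} = \left(-2 + z\right) \frac{1}{2} = -1 + \frac{z}{2}$)
$l = 1$ ($l = \left(-1 + \frac{1}{2} \cdot 0\right)^{2} = \left(-1 + 0\right)^{2} = \left(-1\right)^{2} = 1$)
$- 39 \left(l + 36\right) = - 39 \left(1 + 36\right) = \left(-39\right) 37 = -1443$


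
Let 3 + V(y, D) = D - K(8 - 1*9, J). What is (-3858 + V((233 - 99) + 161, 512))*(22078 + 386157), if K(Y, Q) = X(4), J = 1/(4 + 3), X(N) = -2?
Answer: -1366362545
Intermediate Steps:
J = ⅐ (J = 1/7 = ⅐ ≈ 0.14286)
K(Y, Q) = -2
V(y, D) = -1 + D (V(y, D) = -3 + (D - 1*(-2)) = -3 + (D + 2) = -3 + (2 + D) = -1 + D)
(-3858 + V((233 - 99) + 161, 512))*(22078 + 386157) = (-3858 + (-1 + 512))*(22078 + 386157) = (-3858 + 511)*408235 = -3347*408235 = -1366362545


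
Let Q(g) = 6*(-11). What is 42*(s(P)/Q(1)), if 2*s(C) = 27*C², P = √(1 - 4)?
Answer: 567/22 ≈ 25.773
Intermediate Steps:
Q(g) = -66
P = I*√3 (P = √(-3) = I*√3 ≈ 1.732*I)
s(C) = 27*C²/2 (s(C) = (27*C²)/2 = 27*C²/2)
42*(s(P)/Q(1)) = 42*((27*(I*√3)²/2)/(-66)) = 42*(((27/2)*(-3))*(-1/66)) = 42*(-81/2*(-1/66)) = 42*(27/44) = 567/22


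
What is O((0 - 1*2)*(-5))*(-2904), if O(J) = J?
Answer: -29040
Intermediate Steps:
O((0 - 1*2)*(-5))*(-2904) = ((0 - 1*2)*(-5))*(-2904) = ((0 - 2)*(-5))*(-2904) = -2*(-5)*(-2904) = 10*(-2904) = -29040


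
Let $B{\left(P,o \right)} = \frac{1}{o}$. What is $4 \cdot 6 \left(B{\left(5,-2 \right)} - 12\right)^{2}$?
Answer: $3750$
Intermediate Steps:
$4 \cdot 6 \left(B{\left(5,-2 \right)} - 12\right)^{2} = 4 \cdot 6 \left(\frac{1}{-2} - 12\right)^{2} = 24 \left(- \frac{1}{2} - 12\right)^{2} = 24 \left(- \frac{25}{2}\right)^{2} = 24 \cdot \frac{625}{4} = 3750$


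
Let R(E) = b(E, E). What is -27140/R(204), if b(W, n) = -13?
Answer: 27140/13 ≈ 2087.7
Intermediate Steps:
R(E) = -13
-27140/R(204) = -27140/(-13) = -27140*(-1/13) = 27140/13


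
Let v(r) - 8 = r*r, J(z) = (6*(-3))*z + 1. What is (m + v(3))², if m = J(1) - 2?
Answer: 4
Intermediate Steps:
J(z) = 1 - 18*z (J(z) = -18*z + 1 = 1 - 18*z)
m = -19 (m = (1 - 18*1) - 2 = (1 - 18) - 2 = -17 - 2 = -19)
v(r) = 8 + r² (v(r) = 8 + r*r = 8 + r²)
(m + v(3))² = (-19 + (8 + 3²))² = (-19 + (8 + 9))² = (-19 + 17)² = (-2)² = 4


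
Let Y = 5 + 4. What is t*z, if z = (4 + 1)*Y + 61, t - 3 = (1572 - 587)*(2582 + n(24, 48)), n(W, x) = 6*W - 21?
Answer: 282429368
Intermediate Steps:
Y = 9
n(W, x) = -21 + 6*W
t = 2664428 (t = 3 + (1572 - 587)*(2582 + (-21 + 6*24)) = 3 + 985*(2582 + (-21 + 144)) = 3 + 985*(2582 + 123) = 3 + 985*2705 = 3 + 2664425 = 2664428)
z = 106 (z = (4 + 1)*9 + 61 = 5*9 + 61 = 45 + 61 = 106)
t*z = 2664428*106 = 282429368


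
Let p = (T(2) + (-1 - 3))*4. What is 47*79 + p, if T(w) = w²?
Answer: 3713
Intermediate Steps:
p = 0 (p = (2² + (-1 - 3))*4 = (4 - 4)*4 = 0*4 = 0)
47*79 + p = 47*79 + 0 = 3713 + 0 = 3713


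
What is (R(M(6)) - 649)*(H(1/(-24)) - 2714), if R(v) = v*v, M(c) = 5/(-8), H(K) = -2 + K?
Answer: 901964845/512 ≈ 1.7617e+6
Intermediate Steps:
M(c) = -5/8 (M(c) = 5*(-⅛) = -5/8)
R(v) = v²
(R(M(6)) - 649)*(H(1/(-24)) - 2714) = ((-5/8)² - 649)*((-2 + 1/(-24)) - 2714) = (25/64 - 649)*((-2 - 1/24) - 2714) = -41511*(-49/24 - 2714)/64 = -41511/64*(-65185/24) = 901964845/512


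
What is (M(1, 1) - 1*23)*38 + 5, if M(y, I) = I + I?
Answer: -793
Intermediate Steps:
M(y, I) = 2*I
(M(1, 1) - 1*23)*38 + 5 = (2*1 - 1*23)*38 + 5 = (2 - 23)*38 + 5 = -21*38 + 5 = -798 + 5 = -793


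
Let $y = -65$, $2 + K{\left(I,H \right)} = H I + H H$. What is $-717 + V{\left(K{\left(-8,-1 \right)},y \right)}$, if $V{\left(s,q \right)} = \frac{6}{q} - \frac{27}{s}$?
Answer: $- \frac{328032}{455} \approx -720.95$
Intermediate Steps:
$K{\left(I,H \right)} = -2 + H^{2} + H I$ ($K{\left(I,H \right)} = -2 + \left(H I + H H\right) = -2 + \left(H I + H^{2}\right) = -2 + \left(H^{2} + H I\right) = -2 + H^{2} + H I$)
$V{\left(s,q \right)} = - \frac{27}{s} + \frac{6}{q}$
$-717 + V{\left(K{\left(-8,-1 \right)},y \right)} = -717 + \left(- \frac{27}{-2 + \left(-1\right)^{2} - -8} + \frac{6}{-65}\right) = -717 + \left(- \frac{27}{-2 + 1 + 8} + 6 \left(- \frac{1}{65}\right)\right) = -717 - \left(\frac{6}{65} + \frac{27}{7}\right) = -717 - \frac{1797}{455} = - \frac{328032}{455}$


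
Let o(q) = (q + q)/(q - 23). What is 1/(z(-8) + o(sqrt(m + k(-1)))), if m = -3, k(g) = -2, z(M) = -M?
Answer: 2141/17178 + 23*I*sqrt(5)/17178 ≈ 0.12464 + 0.0029939*I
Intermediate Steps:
o(q) = 2*q/(-23 + q) (o(q) = (2*q)/(-23 + q) = 2*q/(-23 + q))
1/(z(-8) + o(sqrt(m + k(-1)))) = 1/(-1*(-8) + 2*sqrt(-3 - 2)/(-23 + sqrt(-3 - 2))) = 1/(8 + 2*sqrt(-5)/(-23 + sqrt(-5))) = 1/(8 + 2*(I*sqrt(5))/(-23 + I*sqrt(5))) = 1/(8 + 2*I*sqrt(5)/(-23 + I*sqrt(5)))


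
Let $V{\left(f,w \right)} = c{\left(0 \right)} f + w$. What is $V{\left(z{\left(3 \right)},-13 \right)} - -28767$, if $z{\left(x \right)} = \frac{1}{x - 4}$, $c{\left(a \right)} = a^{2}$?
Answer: $28754$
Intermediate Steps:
$z{\left(x \right)} = \frac{1}{-4 + x}$
$V{\left(f,w \right)} = w$ ($V{\left(f,w \right)} = 0^{2} f + w = 0 f + w = 0 + w = w$)
$V{\left(z{\left(3 \right)},-13 \right)} - -28767 = -13 - -28767 = -13 + 28767 = 28754$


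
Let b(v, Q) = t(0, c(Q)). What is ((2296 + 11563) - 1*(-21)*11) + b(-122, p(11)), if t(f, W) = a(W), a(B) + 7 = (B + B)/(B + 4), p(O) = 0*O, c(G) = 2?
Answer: 42251/3 ≈ 14084.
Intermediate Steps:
p(O) = 0
a(B) = -7 + 2*B/(4 + B) (a(B) = -7 + (B + B)/(B + 4) = -7 + (2*B)/(4 + B) = -7 + 2*B/(4 + B))
t(f, W) = (-28 - 5*W)/(4 + W)
b(v, Q) = -19/3 (b(v, Q) = (-28 - 5*2)/(4 + 2) = (-28 - 10)/6 = (⅙)*(-38) = -19/3)
((2296 + 11563) - 1*(-21)*11) + b(-122, p(11)) = ((2296 + 11563) - 1*(-21)*11) - 19/3 = (13859 + 21*11) - 19/3 = (13859 + 231) - 19/3 = 14090 - 19/3 = 42251/3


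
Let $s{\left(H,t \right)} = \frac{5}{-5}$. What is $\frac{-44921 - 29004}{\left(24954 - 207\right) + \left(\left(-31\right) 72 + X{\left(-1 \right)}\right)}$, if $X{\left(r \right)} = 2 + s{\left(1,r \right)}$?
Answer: $- \frac{73925}{22516} \approx -3.2832$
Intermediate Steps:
$s{\left(H,t \right)} = -1$ ($s{\left(H,t \right)} = 5 \left(- \frac{1}{5}\right) = -1$)
$X{\left(r \right)} = 1$ ($X{\left(r \right)} = 2 - 1 = 1$)
$\frac{-44921 - 29004}{\left(24954 - 207\right) + \left(\left(-31\right) 72 + X{\left(-1 \right)}\right)} = \frac{-44921 - 29004}{\left(24954 - 207\right) + \left(\left(-31\right) 72 + 1\right)} = - \frac{73925}{\left(24954 - 207\right) + \left(-2232 + 1\right)} = - \frac{73925}{24747 - 2231} = - \frac{73925}{22516}$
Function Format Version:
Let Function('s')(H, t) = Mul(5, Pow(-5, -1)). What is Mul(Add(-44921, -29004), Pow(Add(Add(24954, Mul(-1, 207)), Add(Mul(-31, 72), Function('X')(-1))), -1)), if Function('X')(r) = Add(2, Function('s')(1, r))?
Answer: Rational(-73925, 22516) ≈ -3.2832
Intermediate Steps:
Function('s')(H, t) = -1 (Function('s')(H, t) = Mul(5, Rational(-1, 5)) = -1)
Function('X')(r) = 1 (Function('X')(r) = Add(2, -1) = 1)
Mul(Add(-44921, -29004), Pow(Add(Add(24954, Mul(-1, 207)), Add(Mul(-31, 72), Function('X')(-1))), -1)) = Mul(Add(-44921, -29004), Pow(Add(Add(24954, Mul(-1, 207)), Add(Mul(-31, 72), 1)), -1)) = Mul(-73925, Pow(Add(Add(24954, -207), Add(-2232, 1)), -1)) = Mul(-73925, Pow(Add(24747, -2231), -1)) = Mul(-73925, Pow(22516, -1)) = Mul(-73925, Rational(1, 22516)) = Rational(-73925, 22516)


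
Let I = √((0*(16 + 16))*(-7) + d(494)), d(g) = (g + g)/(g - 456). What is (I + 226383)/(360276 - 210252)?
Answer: 75461/50008 + √26/150024 ≈ 1.5090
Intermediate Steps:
d(g) = 2*g/(-456 + g) (d(g) = (2*g)/(-456 + g) = 2*g/(-456 + g))
I = √26 (I = √((0*(16 + 16))*(-7) + 2*494/(-456 + 494)) = √((0*32)*(-7) + 2*494/38) = √(0*(-7) + 2*494*(1/38)) = √(0 + 26) = √26 ≈ 5.0990)
(I + 226383)/(360276 - 210252) = (√26 + 226383)/(360276 - 210252) = (226383 + √26)/150024 = (226383 + √26)*(1/150024) = 75461/50008 + √26/150024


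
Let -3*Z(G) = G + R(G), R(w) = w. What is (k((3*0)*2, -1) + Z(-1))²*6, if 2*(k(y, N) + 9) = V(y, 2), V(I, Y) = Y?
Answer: 968/3 ≈ 322.67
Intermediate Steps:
k(y, N) = -8 (k(y, N) = -9 + (½)*2 = -9 + 1 = -8)
Z(G) = -2*G/3 (Z(G) = -(G + G)/3 = -2*G/3)
(k((3*0)*2, -1) + Z(-1))²*6 = (-8 - ⅔*(-1))²*6 = (-8 + ⅔)²*6 = (-22/3)²*6 = (484/9)*6 = 968/3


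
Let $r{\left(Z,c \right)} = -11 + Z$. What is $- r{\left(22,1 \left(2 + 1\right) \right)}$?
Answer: $-11$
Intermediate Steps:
$- r{\left(22,1 \left(2 + 1\right) \right)} = - (-11 + 22) = \left(-1\right) 11 = -11$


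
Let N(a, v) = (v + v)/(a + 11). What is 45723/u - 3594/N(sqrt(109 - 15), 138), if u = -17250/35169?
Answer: -268417177/2875 - 599*sqrt(94)/46 ≈ -93489.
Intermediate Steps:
N(a, v) = 2*v/(11 + a) (N(a, v) = (2*v)/(11 + a) = 2*v/(11 + a))
u = -5750/11723 (u = -17250*1/35169 = -5750/11723 ≈ -0.49049)
45723/u - 3594/N(sqrt(109 - 15), 138) = 45723/(-5750/11723) - (6589/46 + 599*sqrt(109 - 15)/46) = 45723*(-11723/5750) - (6589/46 + 599*sqrt(94)/46) = -536010729/5750 - (6589/46 + 599*sqrt(94)/46) = -536010729/5750 - 3594*(11/276 + sqrt(94)/276) = -536010729/5750 + (-6589/46 - 599*sqrt(94)/46) = -268417177/2875 - 599*sqrt(94)/46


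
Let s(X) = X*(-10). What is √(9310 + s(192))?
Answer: √7390 ≈ 85.965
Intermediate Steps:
s(X) = -10*X
√(9310 + s(192)) = √(9310 - 10*192) = √(9310 - 1920) = √7390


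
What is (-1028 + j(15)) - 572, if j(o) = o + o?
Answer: -1570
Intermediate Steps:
j(o) = 2*o
(-1028 + j(15)) - 572 = (-1028 + 2*15) - 572 = (-1028 + 30) - 572 = -998 - 572 = -1570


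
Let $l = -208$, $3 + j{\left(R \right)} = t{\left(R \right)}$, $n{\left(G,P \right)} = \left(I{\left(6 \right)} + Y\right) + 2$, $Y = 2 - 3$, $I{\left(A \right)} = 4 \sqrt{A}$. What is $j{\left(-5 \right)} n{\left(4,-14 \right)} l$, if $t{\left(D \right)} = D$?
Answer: $1664 + 6656 \sqrt{6} \approx 17968.0$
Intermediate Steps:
$Y = -1$
$n{\left(G,P \right)} = 1 + 4 \sqrt{6}$ ($n{\left(G,P \right)} = \left(4 \sqrt{6} - 1\right) + 2 = \left(-1 + 4 \sqrt{6}\right) + 2 = 1 + 4 \sqrt{6}$)
$j{\left(R \right)} = -3 + R$
$j{\left(-5 \right)} n{\left(4,-14 \right)} l = \left(-3 - 5\right) \left(1 + 4 \sqrt{6}\right) \left(-208\right) = - 8 \left(1 + 4 \sqrt{6}\right) \left(-208\right) = \left(-8 - 32 \sqrt{6}\right) \left(-208\right) = 1664 + 6656 \sqrt{6}$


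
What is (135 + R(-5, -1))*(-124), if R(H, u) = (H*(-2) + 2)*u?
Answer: -15252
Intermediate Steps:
R(H, u) = u*(2 - 2*H) (R(H, u) = (-2*H + 2)*u = (2 - 2*H)*u = u*(2 - 2*H))
(135 + R(-5, -1))*(-124) = (135 + 2*(-1)*(1 - 1*(-5)))*(-124) = (135 + 2*(-1)*(1 + 5))*(-124) = (135 + 2*(-1)*6)*(-124) = (135 - 12)*(-124) = 123*(-124) = -15252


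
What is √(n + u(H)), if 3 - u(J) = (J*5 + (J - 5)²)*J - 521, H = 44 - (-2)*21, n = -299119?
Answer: I*√899821 ≈ 948.59*I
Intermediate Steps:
H = 86 (H = 44 - 1*(-42) = 44 + 42 = 86)
u(J) = 524 - J*((-5 + J)² + 5*J) (u(J) = 3 - ((J*5 + (J - 5)²)*J - 521) = 3 - ((5*J + (-5 + J)²)*J - 521) = 3 - (((-5 + J)² + 5*J)*J - 521) = 3 - (J*((-5 + J)² + 5*J) - 521) = 3 - (-521 + J*((-5 + J)² + 5*J)) = 3 + (521 - J*((-5 + J)² + 5*J)) = 524 - J*((-5 + J)² + 5*J))
√(n + u(H)) = √(-299119 + (524 - 5*86² - 1*86*(-5 + 86)²)) = √(-299119 + (524 - 5*7396 - 1*86*81²)) = √(-299119 + (524 - 36980 - 1*86*6561)) = √(-299119 + (524 - 36980 - 564246)) = √(-299119 - 600702) = √(-899821) = I*√899821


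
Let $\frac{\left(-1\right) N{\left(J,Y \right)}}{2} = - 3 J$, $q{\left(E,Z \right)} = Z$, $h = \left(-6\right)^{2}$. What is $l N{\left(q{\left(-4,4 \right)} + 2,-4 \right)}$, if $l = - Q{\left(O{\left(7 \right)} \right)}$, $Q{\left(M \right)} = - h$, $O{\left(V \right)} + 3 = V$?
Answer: $1296$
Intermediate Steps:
$O{\left(V \right)} = -3 + V$
$h = 36$
$Q{\left(M \right)} = -36$ ($Q{\left(M \right)} = \left(-1\right) 36 = -36$)
$N{\left(J,Y \right)} = 6 J$ ($N{\left(J,Y \right)} = - 2 \left(- 3 J\right) = 6 J$)
$l = 36$ ($l = \left(-1\right) \left(-36\right) = 36$)
$l N{\left(q{\left(-4,4 \right)} + 2,-4 \right)} = 36 \cdot 6 \left(4 + 2\right) = 36 \cdot 6 \cdot 6 = 36 \cdot 36 = 1296$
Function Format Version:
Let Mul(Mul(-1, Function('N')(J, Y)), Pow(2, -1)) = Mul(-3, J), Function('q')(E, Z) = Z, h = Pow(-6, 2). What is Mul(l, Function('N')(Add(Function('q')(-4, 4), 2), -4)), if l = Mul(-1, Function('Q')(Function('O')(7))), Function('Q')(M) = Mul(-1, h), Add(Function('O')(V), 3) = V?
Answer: 1296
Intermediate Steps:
Function('O')(V) = Add(-3, V)
h = 36
Function('Q')(M) = -36 (Function('Q')(M) = Mul(-1, 36) = -36)
Function('N')(J, Y) = Mul(6, J) (Function('N')(J, Y) = Mul(-2, Mul(-3, J)) = Mul(6, J))
l = 36 (l = Mul(-1, -36) = 36)
Mul(l, Function('N')(Add(Function('q')(-4, 4), 2), -4)) = Mul(36, Mul(6, Add(4, 2))) = Mul(36, Mul(6, 6)) = Mul(36, 36) = 1296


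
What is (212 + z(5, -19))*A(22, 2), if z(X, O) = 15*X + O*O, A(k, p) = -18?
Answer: -11664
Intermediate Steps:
z(X, O) = O² + 15*X (z(X, O) = 15*X + O² = O² + 15*X)
(212 + z(5, -19))*A(22, 2) = (212 + ((-19)² + 15*5))*(-18) = (212 + (361 + 75))*(-18) = (212 + 436)*(-18) = 648*(-18) = -11664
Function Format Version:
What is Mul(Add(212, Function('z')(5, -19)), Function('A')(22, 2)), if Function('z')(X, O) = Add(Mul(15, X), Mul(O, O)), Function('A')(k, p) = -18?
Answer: -11664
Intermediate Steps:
Function('z')(X, O) = Add(Pow(O, 2), Mul(15, X)) (Function('z')(X, O) = Add(Mul(15, X), Pow(O, 2)) = Add(Pow(O, 2), Mul(15, X)))
Mul(Add(212, Function('z')(5, -19)), Function('A')(22, 2)) = Mul(Add(212, Add(Pow(-19, 2), Mul(15, 5))), -18) = Mul(Add(212, Add(361, 75)), -18) = Mul(Add(212, 436), -18) = Mul(648, -18) = -11664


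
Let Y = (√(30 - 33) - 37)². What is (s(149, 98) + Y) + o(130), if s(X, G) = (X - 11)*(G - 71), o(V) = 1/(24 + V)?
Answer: 784169/154 - 74*I*√3 ≈ 5092.0 - 128.17*I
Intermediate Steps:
s(X, G) = (-71 + G)*(-11 + X) (s(X, G) = (-11 + X)*(-71 + G) = (-71 + G)*(-11 + X))
Y = (-37 + I*√3)² (Y = (√(-3) - 37)² = (I*√3 - 37)² = (-37 + I*√3)² ≈ 1366.0 - 128.17*I)
(s(149, 98) + Y) + o(130) = ((781 - 71*149 - 11*98 + 98*149) + (37 - I*√3)²) + 1/(24 + 130) = ((781 - 10579 - 1078 + 14602) + (37 - I*√3)²) + 1/154 = (3726 + (37 - I*√3)²) + 1/154 = 573805/154 + (37 - I*√3)²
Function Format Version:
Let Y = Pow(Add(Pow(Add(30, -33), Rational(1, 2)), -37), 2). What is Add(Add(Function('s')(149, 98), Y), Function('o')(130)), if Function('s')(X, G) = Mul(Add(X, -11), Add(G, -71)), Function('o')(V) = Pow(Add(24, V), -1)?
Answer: Add(Rational(784169, 154), Mul(-74, I, Pow(3, Rational(1, 2)))) ≈ Add(5092.0, Mul(-128.17, I))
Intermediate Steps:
Function('s')(X, G) = Mul(Add(-71, G), Add(-11, X)) (Function('s')(X, G) = Mul(Add(-11, X), Add(-71, G)) = Mul(Add(-71, G), Add(-11, X)))
Y = Pow(Add(-37, Mul(I, Pow(3, Rational(1, 2)))), 2) (Y = Pow(Add(Pow(-3, Rational(1, 2)), -37), 2) = Pow(Add(Mul(I, Pow(3, Rational(1, 2))), -37), 2) = Pow(Add(-37, Mul(I, Pow(3, Rational(1, 2)))), 2) ≈ Add(1366.0, Mul(-128.17, I)))
Add(Add(Function('s')(149, 98), Y), Function('o')(130)) = Add(Add(Add(781, Mul(-71, 149), Mul(-11, 98), Mul(98, 149)), Pow(Add(37, Mul(-1, I, Pow(3, Rational(1, 2)))), 2)), Pow(Add(24, 130), -1)) = Add(Add(Add(781, -10579, -1078, 14602), Pow(Add(37, Mul(-1, I, Pow(3, Rational(1, 2)))), 2)), Pow(154, -1)) = Add(Add(3726, Pow(Add(37, Mul(-1, I, Pow(3, Rational(1, 2)))), 2)), Rational(1, 154)) = Add(Rational(573805, 154), Pow(Add(37, Mul(-1, I, Pow(3, Rational(1, 2)))), 2))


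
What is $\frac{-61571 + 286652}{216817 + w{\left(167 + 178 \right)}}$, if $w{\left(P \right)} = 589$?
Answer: $\frac{225081}{217406} \approx 1.0353$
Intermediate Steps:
$\frac{-61571 + 286652}{216817 + w{\left(167 + 178 \right)}} = \frac{-61571 + 286652}{216817 + 589} = \frac{225081}{217406}$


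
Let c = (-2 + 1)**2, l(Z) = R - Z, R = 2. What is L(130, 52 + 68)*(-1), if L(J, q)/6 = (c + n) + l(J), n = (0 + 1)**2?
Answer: 756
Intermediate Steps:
l(Z) = 2 - Z
n = 1 (n = 1**2 = 1)
c = 1 (c = (-1)**2 = 1)
L(J, q) = 24 - 6*J (L(J, q) = 6*((1 + 1) + (2 - J)) = 6*(2 + (2 - J)) = 6*(4 - J) = 24 - 6*J)
L(130, 52 + 68)*(-1) = (24 - 6*130)*(-1) = (24 - 780)*(-1) = -756*(-1) = 756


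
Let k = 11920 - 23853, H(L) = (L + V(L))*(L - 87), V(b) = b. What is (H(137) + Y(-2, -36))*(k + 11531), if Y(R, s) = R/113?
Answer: -622335396/113 ≈ -5.5074e+6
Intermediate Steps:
Y(R, s) = R/113 (Y(R, s) = R*(1/113) = R/113)
H(L) = 2*L*(-87 + L) (H(L) = (L + L)*(L - 87) = (2*L)*(-87 + L) = 2*L*(-87 + L))
k = -11933
(H(137) + Y(-2, -36))*(k + 11531) = (2*137*(-87 + 137) + (1/113)*(-2))*(-11933 + 11531) = (2*137*50 - 2/113)*(-402) = (13700 - 2/113)*(-402) = (1548098/113)*(-402) = -622335396/113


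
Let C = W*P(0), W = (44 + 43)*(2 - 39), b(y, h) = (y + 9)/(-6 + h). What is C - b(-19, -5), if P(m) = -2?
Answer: 70808/11 ≈ 6437.1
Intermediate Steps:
b(y, h) = (9 + y)/(-6 + h)
W = -3219 (W = 87*(-37) = -3219)
C = 6438 (C = -3219*(-2) = 6438)
C - b(-19, -5) = 6438 - (9 - 19)/(-6 - 5) = 6438 - (-10)/(-11) = 6438 - (-1)*(-10)/11 = 6438 - 1*10/11 = 6438 - 10/11 = 70808/11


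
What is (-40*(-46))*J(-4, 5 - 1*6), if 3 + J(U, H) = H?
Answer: -7360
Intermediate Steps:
J(U, H) = -3 + H
(-40*(-46))*J(-4, 5 - 1*6) = (-40*(-46))*(-3 + (5 - 1*6)) = 1840*(-3 + (5 - 6)) = 1840*(-3 - 1) = 1840*(-4) = -7360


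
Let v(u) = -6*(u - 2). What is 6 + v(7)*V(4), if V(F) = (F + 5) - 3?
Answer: -174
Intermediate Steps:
V(F) = 2 + F (V(F) = (5 + F) - 3 = 2 + F)
v(u) = 12 - 6*u (v(u) = -6*(-2 + u) = 12 - 6*u)
6 + v(7)*V(4) = 6 + (12 - 6*7)*(2 + 4) = 6 + (12 - 42)*6 = 6 - 30*6 = 6 - 180 = -174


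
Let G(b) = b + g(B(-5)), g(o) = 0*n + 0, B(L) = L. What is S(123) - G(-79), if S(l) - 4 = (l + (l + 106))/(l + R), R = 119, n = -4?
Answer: 929/11 ≈ 84.455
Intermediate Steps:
g(o) = 0 (g(o) = 0*(-4) + 0 = 0 + 0 = 0)
S(l) = 4 + (106 + 2*l)/(119 + l) (S(l) = 4 + (l + (l + 106))/(l + 119) = 4 + (l + (106 + l))/(119 + l) = 4 + (106 + 2*l)/(119 + l))
G(b) = b (G(b) = b + 0 = b)
S(123) - G(-79) = 6*(97 + 123)/(119 + 123) - 1*(-79) = 6*220/242 + 79 = 6*(1/242)*220 + 79 = 60/11 + 79 = 929/11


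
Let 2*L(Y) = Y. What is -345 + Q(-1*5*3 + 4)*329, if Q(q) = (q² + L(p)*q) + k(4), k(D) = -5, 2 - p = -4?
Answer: 26962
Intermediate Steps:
p = 6 (p = 2 - 1*(-4) = 2 + 4 = 6)
L(Y) = Y/2
Q(q) = -5 + q² + 3*q (Q(q) = (q² + ((½)*6)*q) - 5 = (q² + 3*q) - 5 = -5 + q² + 3*q)
-345 + Q(-1*5*3 + 4)*329 = -345 + (-5 + (-1*5*3 + 4)² + 3*(-1*5*3 + 4))*329 = -345 + (-5 + (-5*3 + 4)² + 3*(-5*3 + 4))*329 = -345 + (-5 + (-15 + 4)² + 3*(-15 + 4))*329 = -345 + (-5 + (-11)² + 3*(-11))*329 = -345 + (-5 + 121 - 33)*329 = -345 + 83*329 = -345 + 27307 = 26962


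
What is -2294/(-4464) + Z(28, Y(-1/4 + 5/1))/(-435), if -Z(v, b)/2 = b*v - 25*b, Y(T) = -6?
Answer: 4501/10440 ≈ 0.43113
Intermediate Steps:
Z(v, b) = 50*b - 2*b*v (Z(v, b) = -2*(b*v - 25*b) = -2*(-25*b + b*v) = 50*b - 2*b*v)
-2294/(-4464) + Z(28, Y(-1/4 + 5/1))/(-435) = -2294/(-4464) + (2*(-6)*(25 - 1*28))/(-435) = -2294*(-1/4464) + (2*(-6)*(25 - 28))*(-1/435) = 37/72 + (2*(-6)*(-3))*(-1/435) = 37/72 + 36*(-1/435) = 37/72 - 12/145 = 4501/10440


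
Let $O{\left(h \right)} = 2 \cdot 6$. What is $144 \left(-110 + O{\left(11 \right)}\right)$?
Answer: $-14112$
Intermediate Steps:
$O{\left(h \right)} = 12$
$144 \left(-110 + O{\left(11 \right)}\right) = 144 \left(-110 + 12\right) = 144 \left(-98\right) = -14112$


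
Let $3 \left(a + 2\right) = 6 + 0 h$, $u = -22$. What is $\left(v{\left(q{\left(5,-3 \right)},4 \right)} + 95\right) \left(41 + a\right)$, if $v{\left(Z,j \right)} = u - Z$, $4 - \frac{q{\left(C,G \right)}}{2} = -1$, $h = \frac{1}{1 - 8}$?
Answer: $2583$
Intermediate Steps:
$h = - \frac{1}{7}$ ($h = \frac{1}{-7} = - \frac{1}{7} \approx -0.14286$)
$q{\left(C,G \right)} = 10$ ($q{\left(C,G \right)} = 8 - -2 = 8 + 2 = 10$)
$a = 0$ ($a = -2 + \frac{6 + 0 \left(- \frac{1}{7}\right)}{3} = -2 + \frac{6 + 0}{3} = -2 + \frac{1}{3} \cdot 6 = -2 + 2 = 0$)
$v{\left(Z,j \right)} = -22 - Z$
$\left(v{\left(q{\left(5,-3 \right)},4 \right)} + 95\right) \left(41 + a\right) = \left(\left(-22 - 10\right) + 95\right) \left(41 + 0\right) = \left(\left(-22 - 10\right) + 95\right) 41 = \left(-32 + 95\right) 41 = 63 \cdot 41 = 2583$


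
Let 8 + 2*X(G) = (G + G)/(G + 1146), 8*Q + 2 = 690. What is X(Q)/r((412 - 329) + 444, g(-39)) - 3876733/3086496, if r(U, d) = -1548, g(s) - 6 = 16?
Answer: -914994079/729956304 ≈ -1.2535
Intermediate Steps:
Q = 86 (Q = -¼ + (⅛)*690 = -¼ + 345/4 = 86)
g(s) = 22 (g(s) = 6 + 16 = 22)
X(G) = -4 + G/(1146 + G) (X(G) = -4 + ((G + G)/(G + 1146))/2 = -4 + ((2*G)/(1146 + G))/2 = -4 + (2*G/(1146 + G))/2 = -4 + G/(1146 + G))
X(Q)/r((412 - 329) + 444, g(-39)) - 3876733/3086496 = (3*(-1528 - 1*86)/(1146 + 86))/(-1548) - 3876733/3086496 = (3*(-1528 - 86)/1232)*(-1/1548) - 3876733*1/3086496 = (3*(1/1232)*(-1614))*(-1/1548) - 553819/440928 = -2421/616*(-1/1548) - 553819/440928 = 269/105952 - 553819/440928 = -914994079/729956304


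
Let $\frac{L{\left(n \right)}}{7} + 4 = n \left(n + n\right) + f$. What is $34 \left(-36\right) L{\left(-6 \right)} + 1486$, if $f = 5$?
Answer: $-623978$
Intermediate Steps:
$L{\left(n \right)} = 7 + 14 n^{2}$ ($L{\left(n \right)} = -28 + 7 \left(n \left(n + n\right) + 5\right) = -28 + 7 \left(n 2 n + 5\right) = -28 + 7 \left(2 n^{2} + 5\right) = -28 + 7 \left(5 + 2 n^{2}\right) = -28 + \left(35 + 14 n^{2}\right) = 7 + 14 n^{2}$)
$34 \left(-36\right) L{\left(-6 \right)} + 1486 = 34 \left(-36\right) \left(7 + 14 \left(-6\right)^{2}\right) + 1486 = - 1224 \left(7 + 14 \cdot 36\right) + 1486 = - 1224 \left(7 + 504\right) + 1486 = \left(-1224\right) 511 + 1486 = -625464 + 1486 = -623978$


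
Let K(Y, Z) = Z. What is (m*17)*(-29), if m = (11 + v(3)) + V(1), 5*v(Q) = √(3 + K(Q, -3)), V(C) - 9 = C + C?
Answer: -10846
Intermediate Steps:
V(C) = 9 + 2*C (V(C) = 9 + (C + C) = 9 + 2*C)
v(Q) = 0 (v(Q) = √(3 - 3)/5 = √0/5 = (⅕)*0 = 0)
m = 22 (m = (11 + 0) + (9 + 2*1) = 11 + (9 + 2) = 11 + 11 = 22)
(m*17)*(-29) = (22*17)*(-29) = 374*(-29) = -10846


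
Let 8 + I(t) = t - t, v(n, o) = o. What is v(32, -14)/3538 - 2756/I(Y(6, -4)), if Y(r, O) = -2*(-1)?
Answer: 1218827/3538 ≈ 344.50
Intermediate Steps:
Y(r, O) = 2
I(t) = -8 (I(t) = -8 + (t - t) = -8 + 0 = -8)
v(32, -14)/3538 - 2756/I(Y(6, -4)) = -14/3538 - 2756/(-8) = -14*1/3538 - 2756*(-1/8) = -7/1769 + 689/2 = 1218827/3538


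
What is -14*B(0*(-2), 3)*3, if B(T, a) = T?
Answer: 0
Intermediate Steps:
-14*B(0*(-2), 3)*3 = -0*(-2)*3 = -14*0*3 = 0*3 = 0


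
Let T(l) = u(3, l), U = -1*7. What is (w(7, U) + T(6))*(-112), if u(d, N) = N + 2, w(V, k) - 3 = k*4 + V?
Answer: 1120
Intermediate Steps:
U = -7
w(V, k) = 3 + V + 4*k (w(V, k) = 3 + (k*4 + V) = 3 + (4*k + V) = 3 + (V + 4*k) = 3 + V + 4*k)
u(d, N) = 2 + N
T(l) = 2 + l
(w(7, U) + T(6))*(-112) = ((3 + 7 + 4*(-7)) + (2 + 6))*(-112) = ((3 + 7 - 28) + 8)*(-112) = (-18 + 8)*(-112) = -10*(-112) = 1120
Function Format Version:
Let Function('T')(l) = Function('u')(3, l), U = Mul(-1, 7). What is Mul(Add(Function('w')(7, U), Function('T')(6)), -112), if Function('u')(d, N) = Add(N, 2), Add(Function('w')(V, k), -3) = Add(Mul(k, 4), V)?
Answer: 1120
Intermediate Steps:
U = -7
Function('w')(V, k) = Add(3, V, Mul(4, k)) (Function('w')(V, k) = Add(3, Add(Mul(k, 4), V)) = Add(3, Add(Mul(4, k), V)) = Add(3, Add(V, Mul(4, k))) = Add(3, V, Mul(4, k)))
Function('u')(d, N) = Add(2, N)
Function('T')(l) = Add(2, l)
Mul(Add(Function('w')(7, U), Function('T')(6)), -112) = Mul(Add(Add(3, 7, Mul(4, -7)), Add(2, 6)), -112) = Mul(Add(Add(3, 7, -28), 8), -112) = Mul(Add(-18, 8), -112) = Mul(-10, -112) = 1120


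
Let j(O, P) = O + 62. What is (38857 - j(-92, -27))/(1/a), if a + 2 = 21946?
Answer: 853336328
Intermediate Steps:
a = 21944 (a = -2 + 21946 = 21944)
j(O, P) = 62 + O
(38857 - j(-92, -27))/(1/a) = (38857 - (62 - 92))/(1/21944) = (38857 - 1*(-30))/(1/21944) = (38857 + 30)*21944 = 38887*21944 = 853336328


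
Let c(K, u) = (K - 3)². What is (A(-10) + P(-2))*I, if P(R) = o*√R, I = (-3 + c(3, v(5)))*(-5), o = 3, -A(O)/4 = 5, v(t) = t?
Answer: -300 + 45*I*√2 ≈ -300.0 + 63.64*I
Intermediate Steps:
A(O) = -20 (A(O) = -4*5 = -20)
c(K, u) = (-3 + K)²
I = 15 (I = (-3 + (-3 + 3)²)*(-5) = (-3 + 0²)*(-5) = (-3 + 0)*(-5) = -3*(-5) = 15)
P(R) = 3*√R
(A(-10) + P(-2))*I = (-20 + 3*√(-2))*15 = (-20 + 3*(I*√2))*15 = (-20 + 3*I*√2)*15 = -300 + 45*I*√2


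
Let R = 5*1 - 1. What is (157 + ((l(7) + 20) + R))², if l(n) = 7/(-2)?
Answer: 126025/4 ≈ 31506.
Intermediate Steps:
l(n) = -7/2 (l(n) = 7*(-½) = -7/2)
R = 4 (R = 5 - 1 = 4)
(157 + ((l(7) + 20) + R))² = (157 + ((-7/2 + 20) + 4))² = (157 + (33/2 + 4))² = (157 + 41/2)² = (355/2)² = 126025/4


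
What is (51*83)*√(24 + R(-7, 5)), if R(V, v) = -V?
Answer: 4233*√31 ≈ 23568.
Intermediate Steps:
(51*83)*√(24 + R(-7, 5)) = (51*83)*√(24 - 1*(-7)) = 4233*√(24 + 7) = 4233*√31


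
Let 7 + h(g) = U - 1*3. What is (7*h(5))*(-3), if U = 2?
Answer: 168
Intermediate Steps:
h(g) = -8 (h(g) = -7 + (2 - 1*3) = -7 + (2 - 3) = -7 - 1 = -8)
(7*h(5))*(-3) = (7*(-8))*(-3) = -56*(-3) = 168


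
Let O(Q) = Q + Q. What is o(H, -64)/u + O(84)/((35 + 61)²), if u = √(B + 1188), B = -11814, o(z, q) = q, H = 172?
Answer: 7/384 + 32*I*√10626/5313 ≈ 0.018229 + 0.62086*I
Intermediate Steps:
O(Q) = 2*Q
u = I*√10626 (u = √(-11814 + 1188) = √(-10626) = I*√10626 ≈ 103.08*I)
o(H, -64)/u + O(84)/((35 + 61)²) = -64*(-I*√10626/10626) + (2*84)/((35 + 61)²) = -(-32)*I*√10626/5313 + 168/(96²) = 32*I*√10626/5313 + 168/9216 = 32*I*√10626/5313 + 168*(1/9216) = 32*I*√10626/5313 + 7/384 = 7/384 + 32*I*√10626/5313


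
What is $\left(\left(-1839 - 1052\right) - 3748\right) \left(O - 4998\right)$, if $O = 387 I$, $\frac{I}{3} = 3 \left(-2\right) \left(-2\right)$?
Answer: $-59312826$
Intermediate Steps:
$I = 36$ ($I = 3 \cdot 3 \left(-2\right) \left(-2\right) = 3 \left(\left(-6\right) \left(-2\right)\right) = 3 \cdot 12 = 36$)
$O = 13932$ ($O = 387 \cdot 36 = 13932$)
$\left(\left(-1839 - 1052\right) - 3748\right) \left(O - 4998\right) = \left(\left(-1839 - 1052\right) - 3748\right) \left(13932 - 4998\right) = \left(-2891 - 3748\right) 8934 = \left(-6639\right) 8934 = -59312826$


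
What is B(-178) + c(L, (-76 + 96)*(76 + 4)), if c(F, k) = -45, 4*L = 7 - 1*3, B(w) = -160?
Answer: -205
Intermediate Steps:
L = 1 (L = (7 - 1*3)/4 = (7 - 3)/4 = (1/4)*4 = 1)
B(-178) + c(L, (-76 + 96)*(76 + 4)) = -160 - 45 = -205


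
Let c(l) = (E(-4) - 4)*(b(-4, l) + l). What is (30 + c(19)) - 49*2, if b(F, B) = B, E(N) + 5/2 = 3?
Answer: -201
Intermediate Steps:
E(N) = 1/2 (E(N) = -5/2 + 3 = 1/2)
c(l) = -7*l (c(l) = (1/2 - 4)*(l + l) = -7*l)
(30 + c(19)) - 49*2 = (30 - 7*19) - 49*2 = (30 - 133) - 98 = -103 - 98 = -201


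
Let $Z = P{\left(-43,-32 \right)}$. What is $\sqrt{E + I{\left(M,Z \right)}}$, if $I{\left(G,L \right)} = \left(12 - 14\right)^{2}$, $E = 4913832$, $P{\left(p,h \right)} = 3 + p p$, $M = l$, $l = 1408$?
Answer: $2 \sqrt{1228459} \approx 2216.7$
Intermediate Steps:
$M = 1408$
$P{\left(p,h \right)} = 3 + p^{2}$
$Z = 1852$ ($Z = 3 + \left(-43\right)^{2} = 3 + 1849 = 1852$)
$I{\left(G,L \right)} = 4$ ($I{\left(G,L \right)} = \left(-2\right)^{2} = 4$)
$\sqrt{E + I{\left(M,Z \right)}} = \sqrt{4913832 + 4} = \sqrt{4913836} = 2 \sqrt{1228459}$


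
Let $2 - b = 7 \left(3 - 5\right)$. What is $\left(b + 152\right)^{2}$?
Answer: $28224$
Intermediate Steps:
$b = 16$ ($b = 2 - 7 \left(3 - 5\right) = 2 - 7 \left(-2\right) = 2 - -14 = 2 + 14 = 16$)
$\left(b + 152\right)^{2} = \left(16 + 152\right)^{2} = 168^{2} = 28224$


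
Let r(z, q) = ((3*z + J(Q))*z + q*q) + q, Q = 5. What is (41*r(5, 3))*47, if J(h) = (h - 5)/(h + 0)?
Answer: 167649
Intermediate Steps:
J(h) = (-5 + h)/h
r(z, q) = q + q² + 3*z² (r(z, q) = ((3*z + (-5 + 5)/5)*z + q*q) + q = ((3*z + (⅕)*0)*z + q²) + q = ((3*z + 0)*z + q²) + q = ((3*z)*z + q²) + q = (3*z² + q²) + q = (q² + 3*z²) + q = q + q² + 3*z²)
(41*r(5, 3))*47 = (41*(3 + 3² + 3*5²))*47 = (41*(3 + 9 + 3*25))*47 = (41*(3 + 9 + 75))*47 = (41*87)*47 = 3567*47 = 167649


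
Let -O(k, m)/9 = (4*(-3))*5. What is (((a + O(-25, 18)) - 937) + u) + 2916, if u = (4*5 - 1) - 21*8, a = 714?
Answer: 3084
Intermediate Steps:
O(k, m) = 540 (O(k, m) = -9*4*(-3)*5 = -(-108)*5 = -9*(-60) = 540)
u = -149 (u = (20 - 1) - 168 = 19 - 168 = -149)
(((a + O(-25, 18)) - 937) + u) + 2916 = (((714 + 540) - 937) - 149) + 2916 = ((1254 - 937) - 149) + 2916 = (317 - 149) + 2916 = 168 + 2916 = 3084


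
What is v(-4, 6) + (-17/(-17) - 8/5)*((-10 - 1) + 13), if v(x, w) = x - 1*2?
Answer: -36/5 ≈ -7.2000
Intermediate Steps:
v(x, w) = -2 + x (v(x, w) = x - 2 = -2 + x)
v(-4, 6) + (-17/(-17) - 8/5)*((-10 - 1) + 13) = (-2 - 4) + (-17/(-17) - 8/5)*((-10 - 1) + 13) = -6 + (-17*(-1/17) - 8*1/5)*(-11 + 13) = -6 + (1 - 8/5)*2 = -6 - 3/5*2 = -6 - 6/5 = -36/5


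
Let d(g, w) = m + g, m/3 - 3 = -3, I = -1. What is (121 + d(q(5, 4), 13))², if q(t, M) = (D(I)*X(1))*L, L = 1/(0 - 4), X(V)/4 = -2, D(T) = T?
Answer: 14161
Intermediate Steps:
X(V) = -8 (X(V) = 4*(-2) = -8)
m = 0 (m = 9 + 3*(-3) = 9 - 9 = 0)
L = -¼ (L = 1/(-4) = -¼ ≈ -0.25000)
q(t, M) = -2 (q(t, M) = -1*(-8)*(-¼) = 8*(-¼) = -2)
d(g, w) = g (d(g, w) = 0 + g = g)
(121 + d(q(5, 4), 13))² = (121 - 2)² = 119² = 14161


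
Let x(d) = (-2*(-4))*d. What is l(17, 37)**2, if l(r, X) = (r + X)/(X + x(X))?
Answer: 36/1369 ≈ 0.026297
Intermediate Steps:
x(d) = 8*d
l(r, X) = (X + r)/(9*X) (l(r, X) = (r + X)/(X + 8*X) = (X + r)/((9*X)) = (X + r)*(1/(9*X)) = (X + r)/(9*X))
l(17, 37)**2 = ((1/9)*(37 + 17)/37)**2 = ((1/9)*(1/37)*54)**2 = (6/37)**2 = 36/1369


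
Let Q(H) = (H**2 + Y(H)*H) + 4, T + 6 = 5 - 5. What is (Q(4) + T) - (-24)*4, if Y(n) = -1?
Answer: 106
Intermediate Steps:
T = -6 (T = -6 + (5 - 5) = -6 + 0 = -6)
Q(H) = 4 + H**2 - H (Q(H) = (H**2 - H) + 4 = 4 + H**2 - H)
(Q(4) + T) - (-24)*4 = ((4 + 4**2 - 1*4) - 6) - (-24)*4 = ((4 + 16 - 4) - 6) - 8*(-12) = (16 - 6) + 96 = 10 + 96 = 106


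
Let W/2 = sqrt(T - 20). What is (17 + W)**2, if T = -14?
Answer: 153 + 68*I*sqrt(34) ≈ 153.0 + 396.5*I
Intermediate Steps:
W = 2*I*sqrt(34) (W = 2*sqrt(-14 - 20) = 2*sqrt(-34) = 2*(I*sqrt(34)) = 2*I*sqrt(34) ≈ 11.662*I)
(17 + W)**2 = (17 + 2*I*sqrt(34))**2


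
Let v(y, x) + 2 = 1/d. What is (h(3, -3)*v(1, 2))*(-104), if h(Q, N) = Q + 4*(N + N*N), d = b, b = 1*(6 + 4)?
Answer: 26676/5 ≈ 5335.2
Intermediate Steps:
b = 10 (b = 1*10 = 10)
d = 10
h(Q, N) = Q + 4*N + 4*N² (h(Q, N) = Q + 4*(N + N²) = Q + (4*N + 4*N²) = Q + 4*N + 4*N²)
v(y, x) = -19/10 (v(y, x) = -2 + 1/10 = -2 + ⅒ = -19/10)
(h(3, -3)*v(1, 2))*(-104) = ((3 + 4*(-3) + 4*(-3)²)*(-19/10))*(-104) = ((3 - 12 + 4*9)*(-19/10))*(-104) = ((3 - 12 + 36)*(-19/10))*(-104) = (27*(-19/10))*(-104) = -513/10*(-104) = 26676/5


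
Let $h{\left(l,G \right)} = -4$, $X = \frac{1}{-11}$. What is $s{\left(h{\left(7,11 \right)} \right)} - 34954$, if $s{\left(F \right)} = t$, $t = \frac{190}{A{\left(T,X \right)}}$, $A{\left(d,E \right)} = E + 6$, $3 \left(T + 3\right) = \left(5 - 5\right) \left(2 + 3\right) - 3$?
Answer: $- \frac{453984}{13} \approx -34922.0$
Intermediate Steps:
$X = - \frac{1}{11} \approx -0.090909$
$T = -4$ ($T = -3 + \frac{\left(5 - 5\right) \left(2 + 3\right) - 3}{3} = -3 + \frac{0 \cdot 5 - 3}{3} = -3 + \frac{0 - 3}{3} = -3 + \frac{1}{3} \left(-3\right) = -3 - 1 = -4$)
$A{\left(d,E \right)} = 6 + E$
$t = \frac{418}{13}$ ($t = \frac{190}{6 - \frac{1}{11}} = \frac{190}{\frac{65}{11}} = 190 \cdot \frac{11}{65} = \frac{418}{13} \approx 32.154$)
$s{\left(F \right)} = \frac{418}{13}$
$s{\left(h{\left(7,11 \right)} \right)} - 34954 = \frac{418}{13} - 34954 = - \frac{453984}{13}$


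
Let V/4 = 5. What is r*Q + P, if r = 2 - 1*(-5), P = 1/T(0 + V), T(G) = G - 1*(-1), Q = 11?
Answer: 1618/21 ≈ 77.048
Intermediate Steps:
V = 20 (V = 4*5 = 20)
T(G) = 1 + G (T(G) = G + 1 = 1 + G)
P = 1/21 (P = 1/(1 + (0 + 20)) = 1/(1 + 20) = 1/21 ≈ 0.047619)
r = 7 (r = 2 + 5 = 7)
r*Q + P = 7*11 + 1/21 = 77 + 1/21 = 1618/21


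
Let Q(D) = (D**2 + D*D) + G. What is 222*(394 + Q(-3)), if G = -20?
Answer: 87024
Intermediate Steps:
Q(D) = -20 + 2*D**2 (Q(D) = (D**2 + D*D) - 20 = (D**2 + D**2) - 20 = 2*D**2 - 20 = -20 + 2*D**2)
222*(394 + Q(-3)) = 222*(394 + (-20 + 2*(-3)**2)) = 222*(394 + (-20 + 2*9)) = 222*(394 + (-20 + 18)) = 222*(394 - 2) = 222*392 = 87024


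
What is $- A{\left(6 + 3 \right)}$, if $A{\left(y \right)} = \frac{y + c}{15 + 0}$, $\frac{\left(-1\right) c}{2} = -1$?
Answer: $- \frac{11}{15} \approx -0.73333$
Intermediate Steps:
$c = 2$ ($c = \left(-2\right) \left(-1\right) = 2$)
$A{\left(y \right)} = \frac{2}{15} + \frac{y}{15}$ ($A{\left(y \right)} = \frac{y + 2}{15 + 0} = \frac{2 + y}{15} = \left(2 + y\right) \frac{1}{15} = \frac{2}{15} + \frac{y}{15}$)
$- A{\left(6 + 3 \right)} = - (\frac{2}{15} + \frac{6 + 3}{15}) = - (\frac{2}{15} + \frac{1}{15} \cdot 9) = - (\frac{2}{15} + \frac{3}{5}) = \left(-1\right) \frac{11}{15} = - \frac{11}{15}$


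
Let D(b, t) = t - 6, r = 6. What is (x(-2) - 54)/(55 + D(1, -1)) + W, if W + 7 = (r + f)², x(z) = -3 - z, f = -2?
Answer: 377/48 ≈ 7.8542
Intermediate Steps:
D(b, t) = -6 + t
W = 9 (W = -7 + (6 - 2)² = -7 + 4² = -7 + 16 = 9)
(x(-2) - 54)/(55 + D(1, -1)) + W = ((-3 - 1*(-2)) - 54)/(55 + (-6 - 1)) + 9 = ((-3 + 2) - 54)/(55 - 7) + 9 = (-1 - 54)/48 + 9 = -55*1/48 + 9 = -55/48 + 9 = 377/48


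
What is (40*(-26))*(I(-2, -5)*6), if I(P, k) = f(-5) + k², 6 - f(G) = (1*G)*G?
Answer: -37440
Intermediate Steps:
f(G) = 6 - G² (f(G) = 6 - 1*G*G = 6 - G*G = 6 - G²)
I(P, k) = -19 + k² (I(P, k) = (6 - 1*(-5)²) + k² = (6 - 1*25) + k² = (6 - 25) + k² = -19 + k²)
(40*(-26))*(I(-2, -5)*6) = (40*(-26))*((-19 + (-5)²)*6) = -1040*(-19 + 25)*6 = -6240*6 = -1040*36 = -37440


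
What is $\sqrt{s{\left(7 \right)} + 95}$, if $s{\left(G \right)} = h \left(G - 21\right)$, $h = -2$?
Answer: $\sqrt{123} \approx 11.091$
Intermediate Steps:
$s{\left(G \right)} = 42 - 2 G$ ($s{\left(G \right)} = - 2 \left(G - 21\right) = - 2 \left(-21 + G\right) = 42 - 2 G$)
$\sqrt{s{\left(7 \right)} + 95} = \sqrt{\left(42 - 14\right) + 95} = \sqrt{28 + 95} = \sqrt{123}$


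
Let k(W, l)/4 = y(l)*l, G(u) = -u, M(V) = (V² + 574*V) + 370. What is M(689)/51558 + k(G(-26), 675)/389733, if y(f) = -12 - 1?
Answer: 112494300047/6697951338 ≈ 16.795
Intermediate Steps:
M(V) = 370 + V² + 574*V
y(f) = -13
k(W, l) = -52*l (k(W, l) = 4*(-13*l) = -52*l)
M(689)/51558 + k(G(-26), 675)/389733 = (370 + 689² + 574*689)/51558 - 52*675/389733 = (370 + 474721 + 395486)*(1/51558) - 35100*1/389733 = 870577*(1/51558) - 11700/129911 = 870577/51558 - 11700/129911 = 112494300047/6697951338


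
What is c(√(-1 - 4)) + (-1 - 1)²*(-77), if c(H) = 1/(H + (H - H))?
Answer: -308 - I*√5/5 ≈ -308.0 - 0.44721*I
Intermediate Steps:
c(H) = 1/H (c(H) = 1/(H + 0) = 1/H)
c(√(-1 - 4)) + (-1 - 1)²*(-77) = 1/(√(-1 - 4)) + (-1 - 1)²*(-77) = 1/(√(-5)) + (-2)²*(-77) = 1/(I*√5) + 4*(-77) = -I*√5/5 - 308 = -308 - I*√5/5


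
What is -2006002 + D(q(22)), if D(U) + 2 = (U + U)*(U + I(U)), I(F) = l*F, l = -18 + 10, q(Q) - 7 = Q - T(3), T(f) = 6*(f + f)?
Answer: -2006690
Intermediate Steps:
T(f) = 12*f (T(f) = 6*(2*f) = 12*f)
q(Q) = -29 + Q (q(Q) = 7 + (Q - 12*3) = 7 + (Q - 1*36) = 7 + (Q - 36) = 7 + (-36 + Q) = -29 + Q)
l = -8
I(F) = -8*F
D(U) = -2 - 14*U² (D(U) = -2 + (U + U)*(U - 8*U) = -2 + (2*U)*(-7*U) = -2 - 14*U²)
-2006002 + D(q(22)) = -2006002 + (-2 - 14*(-29 + 22)²) = -2006002 + (-2 - 14*(-7)²) = -2006002 + (-2 - 14*49) = -2006002 + (-2 - 686) = -2006002 - 688 = -2006690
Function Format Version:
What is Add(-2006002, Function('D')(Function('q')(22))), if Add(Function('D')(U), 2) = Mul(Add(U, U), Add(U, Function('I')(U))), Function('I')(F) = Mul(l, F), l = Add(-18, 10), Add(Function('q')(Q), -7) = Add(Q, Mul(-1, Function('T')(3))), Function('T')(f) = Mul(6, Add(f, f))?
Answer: -2006690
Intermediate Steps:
Function('T')(f) = Mul(12, f) (Function('T')(f) = Mul(6, Mul(2, f)) = Mul(12, f))
Function('q')(Q) = Add(-29, Q) (Function('q')(Q) = Add(7, Add(Q, Mul(-1, Mul(12, 3)))) = Add(7, Add(Q, Mul(-1, 36))) = Add(7, Add(Q, -36)) = Add(7, Add(-36, Q)) = Add(-29, Q))
l = -8
Function('I')(F) = Mul(-8, F)
Function('D')(U) = Add(-2, Mul(-14, Pow(U, 2))) (Function('D')(U) = Add(-2, Mul(Add(U, U), Add(U, Mul(-8, U)))) = Add(-2, Mul(Mul(2, U), Mul(-7, U))) = Add(-2, Mul(-14, Pow(U, 2))))
Add(-2006002, Function('D')(Function('q')(22))) = Add(-2006002, Add(-2, Mul(-14, Pow(Add(-29, 22), 2)))) = Add(-2006002, Add(-2, Mul(-14, Pow(-7, 2)))) = Add(-2006002, Add(-2, Mul(-14, 49))) = Add(-2006002, Add(-2, -686)) = Add(-2006002, -688) = -2006690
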